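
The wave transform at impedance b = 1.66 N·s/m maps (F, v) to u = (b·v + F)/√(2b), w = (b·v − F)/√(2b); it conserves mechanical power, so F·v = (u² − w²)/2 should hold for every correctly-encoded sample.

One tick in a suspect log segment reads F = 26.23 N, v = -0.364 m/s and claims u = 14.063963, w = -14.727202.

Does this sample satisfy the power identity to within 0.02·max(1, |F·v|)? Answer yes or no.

F·v = 26.23×(-0.364) = -9.547720 W.
(u² − w²)/2 = (197.795055 − 216.890479)/2 = -9.547712 W.
|Δ| = 0.000008;  2% of max(1, |F·v|) = 0.190954.

yes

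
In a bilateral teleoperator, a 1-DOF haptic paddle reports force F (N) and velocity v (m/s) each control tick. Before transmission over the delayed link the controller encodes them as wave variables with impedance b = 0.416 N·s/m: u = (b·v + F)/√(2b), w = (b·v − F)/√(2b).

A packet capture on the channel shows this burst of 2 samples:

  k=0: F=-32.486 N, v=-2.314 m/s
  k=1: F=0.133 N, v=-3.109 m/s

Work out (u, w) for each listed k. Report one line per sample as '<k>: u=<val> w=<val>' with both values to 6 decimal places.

k=0: b·v=0.416×(-2.314)=-0.962624; √(2b)=0.912140; u=(-0.962624+(-32.486))/0.912140=-36.670480, w=(-0.962624−(-32.486))/0.912140=34.559787
k=1: b·v=0.416×(-3.109)=-1.293344; √(2b)=0.912140; u=(-1.293344+0.133)/0.912140=-1.272111, w=(-1.293344−0.133)/0.912140=-1.563733

0: u=-36.670480 w=34.559787
1: u=-1.272111 w=-1.563733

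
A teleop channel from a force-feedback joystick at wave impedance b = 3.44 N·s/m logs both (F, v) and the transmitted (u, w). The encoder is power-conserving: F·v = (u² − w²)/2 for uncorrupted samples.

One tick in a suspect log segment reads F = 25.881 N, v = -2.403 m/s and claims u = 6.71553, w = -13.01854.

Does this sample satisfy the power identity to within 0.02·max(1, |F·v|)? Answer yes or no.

yes

F·v = 25.881×(-2.403) = -62.19204 W.
(u² − w²)/2 = (45.09834 − 169.48238)/2 = -62.19202 W.
|Δ| = 0.00002;  2% of max(1, |F·v|) = 1.24384.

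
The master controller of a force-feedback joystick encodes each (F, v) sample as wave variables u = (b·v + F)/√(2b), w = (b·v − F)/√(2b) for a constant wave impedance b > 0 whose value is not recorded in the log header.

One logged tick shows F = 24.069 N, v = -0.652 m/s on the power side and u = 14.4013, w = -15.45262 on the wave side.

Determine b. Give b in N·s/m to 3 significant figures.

b = 1.3 N·s/m

u + w = -1.0513;  u + w = √(2b)·v, so √(2b) = -1.0513/(-0.652) = 1.6125.
b = (√(2b))²/2 = 2.6000/2 = 1.3000.
(Check via u − w = 2F/√(2b): u − w = 29.8539, 2F/√(2b) = 29.8539.)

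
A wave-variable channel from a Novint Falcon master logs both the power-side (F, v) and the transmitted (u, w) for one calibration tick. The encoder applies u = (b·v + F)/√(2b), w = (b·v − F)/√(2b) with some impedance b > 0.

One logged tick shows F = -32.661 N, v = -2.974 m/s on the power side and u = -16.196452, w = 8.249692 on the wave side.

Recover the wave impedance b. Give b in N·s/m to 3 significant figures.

u + w = -7.946760;  u + w = √(2b)·v, so √(2b) = -7.946760/(-2.974) = 2.672078.
b = (√(2b))²/2 = 7.140001/2 = 3.570000.
(Check via u − w = 2F/√(2b): u − w = -24.446144, 2F/√(2b) = -24.446143.)

b = 3.57 N·s/m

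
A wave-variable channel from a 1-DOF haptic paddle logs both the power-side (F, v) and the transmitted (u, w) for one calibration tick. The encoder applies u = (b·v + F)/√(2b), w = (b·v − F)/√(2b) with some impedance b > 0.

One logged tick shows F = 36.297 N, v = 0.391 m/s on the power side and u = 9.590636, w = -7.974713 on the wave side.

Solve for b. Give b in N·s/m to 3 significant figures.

b = 8.54 N·s/m

u + w = 1.615923;  u + w = √(2b)·v, so √(2b) = 1.615923/0.391 = 4.132795.
b = (√(2b))²/2 = 17.079998/2 = 8.539999.
(Check via u − w = 2F/√(2b): u − w = 17.565349, 2F/√(2b) = 17.565351.)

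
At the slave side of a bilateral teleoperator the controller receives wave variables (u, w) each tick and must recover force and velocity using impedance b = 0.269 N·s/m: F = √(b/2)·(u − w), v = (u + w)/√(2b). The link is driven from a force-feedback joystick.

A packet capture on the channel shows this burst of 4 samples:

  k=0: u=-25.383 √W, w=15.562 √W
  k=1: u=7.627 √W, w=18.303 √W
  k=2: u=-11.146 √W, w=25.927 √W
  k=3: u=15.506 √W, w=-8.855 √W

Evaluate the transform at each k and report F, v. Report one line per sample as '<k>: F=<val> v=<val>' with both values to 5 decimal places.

0: F=-15.01627 v=-13.38951
1: F=-3.91534 v=35.35179
2: F=-13.59624 v=20.15175
3: F=8.93421 v=9.06767

k=0: u−w=-40.94500, u+w=-9.82100; √(b/2)=0.36674, √(2b)=0.73348; F=0.36674×(-40.945)=-15.01627, v=-9.82100/0.73348=-13.38951
k=1: u−w=-10.67600, u+w=25.93000; √(b/2)=0.36674, √(2b)=0.73348; F=0.36674×(-10.676)=-3.91534, v=25.93000/0.73348=35.35179
k=2: u−w=-37.07300, u+w=14.78100; √(b/2)=0.36674, √(2b)=0.73348; F=0.36674×(-37.073)=-13.59624, v=14.78100/0.73348=20.15175
k=3: u−w=24.36100, u+w=6.65100; √(b/2)=0.36674, √(2b)=0.73348; F=0.36674×24.361=8.93421, v=6.65100/0.73348=9.06767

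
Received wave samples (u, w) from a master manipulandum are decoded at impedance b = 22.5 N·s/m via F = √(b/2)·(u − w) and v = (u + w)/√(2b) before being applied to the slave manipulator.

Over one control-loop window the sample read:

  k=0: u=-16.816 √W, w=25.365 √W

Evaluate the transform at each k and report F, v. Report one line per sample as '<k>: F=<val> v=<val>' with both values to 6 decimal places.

k=0: u−w=-42.181000, u+w=8.549000; √(b/2)=3.354102, √(2b)=6.708204; F=3.354102×(-42.181)=-141.479375, v=8.549000/6.708204=1.274410

0: F=-141.479375 v=1.274410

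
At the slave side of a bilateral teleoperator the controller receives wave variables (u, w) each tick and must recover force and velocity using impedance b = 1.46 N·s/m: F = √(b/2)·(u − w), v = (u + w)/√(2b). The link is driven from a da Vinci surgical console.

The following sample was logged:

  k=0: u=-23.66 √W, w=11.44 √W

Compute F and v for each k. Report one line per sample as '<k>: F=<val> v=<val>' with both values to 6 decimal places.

0: F=-29.989453 v=-7.151214

k=0: u−w=-35.100000, u+w=-12.220000; √(b/2)=0.854400, √(2b)=1.708801; F=0.854400×(-35.1)=-29.989453, v=-12.220000/1.708801=-7.151214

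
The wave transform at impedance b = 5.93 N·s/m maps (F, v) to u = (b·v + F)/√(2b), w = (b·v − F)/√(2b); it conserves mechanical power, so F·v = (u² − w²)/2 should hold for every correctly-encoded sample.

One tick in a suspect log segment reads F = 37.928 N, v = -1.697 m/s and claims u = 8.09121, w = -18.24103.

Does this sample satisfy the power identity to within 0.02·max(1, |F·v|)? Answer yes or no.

no

F·v = 37.928×(-1.697) = -64.36382 W.
(u² − w²)/2 = (65.46768 − 332.73518)/2 = -133.63375 W.
|Δ| = 69.26993;  2% of max(1, |F·v|) = 1.28728.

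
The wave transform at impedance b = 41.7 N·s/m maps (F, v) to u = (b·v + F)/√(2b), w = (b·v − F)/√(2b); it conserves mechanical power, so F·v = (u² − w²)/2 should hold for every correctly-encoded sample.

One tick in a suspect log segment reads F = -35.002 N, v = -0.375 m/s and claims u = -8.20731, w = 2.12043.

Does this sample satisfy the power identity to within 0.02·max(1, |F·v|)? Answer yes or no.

F·v = (-35.002)×(-0.375) = 13.12575 W.
(u² − w²)/2 = (67.35994 − 4.49622)/2 = 31.43186 W.
|Δ| = 18.30611;  2% of max(1, |F·v|) = 0.26251.

no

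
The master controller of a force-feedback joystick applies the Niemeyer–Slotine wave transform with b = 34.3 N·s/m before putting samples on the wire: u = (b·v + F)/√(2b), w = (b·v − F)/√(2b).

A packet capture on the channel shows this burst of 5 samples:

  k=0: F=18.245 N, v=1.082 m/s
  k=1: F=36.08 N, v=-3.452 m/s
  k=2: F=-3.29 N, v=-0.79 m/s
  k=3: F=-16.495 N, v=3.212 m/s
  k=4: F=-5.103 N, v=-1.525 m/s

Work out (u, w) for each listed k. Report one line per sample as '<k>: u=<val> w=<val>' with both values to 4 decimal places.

0: u=6.6837 w=2.2780
1: u=-9.9394 w=-18.6518
2: u=-3.6688 w=-2.8744
3: u=11.3102 w=15.2933
4: u=-6.9315 w=-5.6993

k=0: b·v=34.3×1.082=37.1126; √(2b)=8.2825; u=(37.1126+18.245)/8.2825=6.6837, w=(37.1126−18.245)/8.2825=2.2780
k=1: b·v=34.3×(-3.452)=-118.4036; √(2b)=8.2825; u=(-118.4036+36.08)/8.2825=-9.9394, w=(-118.4036−36.08)/8.2825=-18.6518
k=2: b·v=34.3×(-0.79)=-27.0970; √(2b)=8.2825; u=(-27.0970+(-3.29))/8.2825=-3.6688, w=(-27.0970−(-3.29))/8.2825=-2.8744
k=3: b·v=34.3×3.212=110.1716; √(2b)=8.2825; u=(110.1716+(-16.495))/8.2825=11.3102, w=(110.1716−(-16.495))/8.2825=15.2933
k=4: b·v=34.3×(-1.525)=-52.3075; √(2b)=8.2825; u=(-52.3075+(-5.103))/8.2825=-6.9315, w=(-52.3075−(-5.103))/8.2825=-5.6993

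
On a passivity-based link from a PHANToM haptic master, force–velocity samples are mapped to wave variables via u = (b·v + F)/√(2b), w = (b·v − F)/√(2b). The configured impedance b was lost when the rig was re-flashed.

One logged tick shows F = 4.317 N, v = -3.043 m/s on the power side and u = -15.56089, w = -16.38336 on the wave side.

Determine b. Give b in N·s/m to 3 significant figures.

u + w = -31.94425;  u + w = √(2b)·v, so √(2b) = -31.94425/(-3.043) = 10.49762.
b = (√(2b))²/2 = 110.19997/2 = 55.09999.
(Check via u − w = 2F/√(2b): u − w = 0.82247, 2F/√(2b) = 0.82247.)

b = 55.1 N·s/m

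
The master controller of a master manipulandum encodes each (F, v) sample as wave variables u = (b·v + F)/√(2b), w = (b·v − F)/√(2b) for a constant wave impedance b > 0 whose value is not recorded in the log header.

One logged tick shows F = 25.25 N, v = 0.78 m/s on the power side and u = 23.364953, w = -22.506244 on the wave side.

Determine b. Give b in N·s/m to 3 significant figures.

u + w = 0.858709;  u + w = √(2b)·v, so √(2b) = 0.858709/0.78 = 1.100909.
b = (√(2b))²/2 = 1.212001/2 = 0.606000.
(Check via u − w = 2F/√(2b): u − w = 45.871197, 2F/√(2b) = 45.871186.)

b = 0.606 N·s/m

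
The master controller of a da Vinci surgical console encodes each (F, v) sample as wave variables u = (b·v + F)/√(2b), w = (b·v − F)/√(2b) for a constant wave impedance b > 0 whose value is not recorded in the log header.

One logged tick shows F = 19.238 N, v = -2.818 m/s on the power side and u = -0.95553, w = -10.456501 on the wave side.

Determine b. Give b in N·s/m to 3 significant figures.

b = 8.2 N·s/m

u + w = -11.412031;  u + w = √(2b)·v, so √(2b) = -11.412031/(-2.818) = 4.049692.
b = (√(2b))²/2 = 16.400002/2 = 8.200001.
(Check via u − w = 2F/√(2b): u − w = 9.500971, 2F/√(2b) = 9.500970.)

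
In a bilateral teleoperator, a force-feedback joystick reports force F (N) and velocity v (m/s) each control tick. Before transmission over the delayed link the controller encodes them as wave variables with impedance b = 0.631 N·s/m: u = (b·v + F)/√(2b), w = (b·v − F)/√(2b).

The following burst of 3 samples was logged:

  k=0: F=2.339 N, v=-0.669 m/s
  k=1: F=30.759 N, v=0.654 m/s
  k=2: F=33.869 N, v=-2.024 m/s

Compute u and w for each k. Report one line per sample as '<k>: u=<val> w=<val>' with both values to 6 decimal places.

k=0: b·v=0.631×(-0.669)=-0.422139; √(2b)=1.123388; u=(-0.422139+2.339)/1.123388=1.706322, w=(-0.422139−2.339)/1.123388=-2.457868
k=1: b·v=0.631×0.654=0.412674; √(2b)=1.123388; u=(0.412674+30.759)/1.123388=27.747921, w=(0.412674−30.759)/1.123388=-27.013225
k=2: b·v=0.631×(-2.024)=-1.277144; √(2b)=1.123388; u=(-1.277144+33.869)/1.123388=29.012117, w=(-1.277144−33.869)/1.123388=-31.285853

0: u=1.706322 w=-2.457868
1: u=27.747921 w=-27.013225
2: u=29.012117 w=-31.285853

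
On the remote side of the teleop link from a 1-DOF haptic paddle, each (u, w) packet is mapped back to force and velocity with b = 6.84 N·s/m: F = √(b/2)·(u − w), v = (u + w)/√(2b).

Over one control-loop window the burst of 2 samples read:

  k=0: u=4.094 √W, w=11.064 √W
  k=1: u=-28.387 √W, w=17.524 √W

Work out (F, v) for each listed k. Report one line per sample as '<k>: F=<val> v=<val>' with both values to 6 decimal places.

k=0: u−w=-6.970000, u+w=15.158000; √(b/2)=1.849324, √(2b)=3.698648; F=1.849324×(-6.97)=-12.889790, v=15.158000/3.698648=4.098254
k=1: u−w=-45.911000, u+w=-10.863000; √(b/2)=1.849324, √(2b)=3.698648; F=1.849324×(-45.911)=-84.904323, v=-10.863000/3.698648=-2.937019

0: F=-12.889790 v=4.098254
1: F=-84.904323 v=-2.937019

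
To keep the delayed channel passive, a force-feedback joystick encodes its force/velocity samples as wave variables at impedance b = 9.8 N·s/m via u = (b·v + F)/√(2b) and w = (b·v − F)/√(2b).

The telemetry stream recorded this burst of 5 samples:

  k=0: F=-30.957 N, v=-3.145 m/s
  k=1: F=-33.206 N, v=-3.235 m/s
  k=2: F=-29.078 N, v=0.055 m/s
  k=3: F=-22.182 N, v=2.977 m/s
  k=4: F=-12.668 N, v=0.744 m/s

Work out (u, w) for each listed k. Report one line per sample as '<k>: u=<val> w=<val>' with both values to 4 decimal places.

0: u=-13.9542 w=0.0307
1: u=-14.6614 w=0.3395
2: u=-6.4463 w=6.6898
3: u=1.5795 w=11.6003
4: u=-1.2145 w=4.5083

k=0: b·v=9.8×(-3.145)=-30.8210; √(2b)=4.4272; u=(-30.8210+(-30.957))/4.4272=-13.9542, w=(-30.8210−(-30.957))/4.4272=0.0307
k=1: b·v=9.8×(-3.235)=-31.7030; √(2b)=4.4272; u=(-31.7030+(-33.206))/4.4272=-14.6614, w=(-31.7030−(-33.206))/4.4272=0.3395
k=2: b·v=9.8×0.055=0.5390; √(2b)=4.4272; u=(0.5390+(-29.078))/4.4272=-6.4463, w=(0.5390−(-29.078))/4.4272=6.6898
k=3: b·v=9.8×2.977=29.1746; √(2b)=4.4272; u=(29.1746+(-22.182))/4.4272=1.5795, w=(29.1746−(-22.182))/4.4272=11.6003
k=4: b·v=9.8×0.744=7.2912; √(2b)=4.4272; u=(7.2912+(-12.668))/4.4272=-1.2145, w=(7.2912−(-12.668))/4.4272=4.5083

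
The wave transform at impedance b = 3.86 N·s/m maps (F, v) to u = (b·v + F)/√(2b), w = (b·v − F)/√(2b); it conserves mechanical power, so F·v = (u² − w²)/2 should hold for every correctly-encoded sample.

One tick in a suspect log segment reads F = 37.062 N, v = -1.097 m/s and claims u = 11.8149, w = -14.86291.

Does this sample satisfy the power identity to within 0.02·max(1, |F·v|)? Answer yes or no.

yes

F·v = 37.062×(-1.097) = -40.6570 W.
(u² − w²)/2 = (139.5919 − 220.9061)/2 = -40.6571 W.
|Δ| = 0.0001;  2% of max(1, |F·v|) = 0.8131.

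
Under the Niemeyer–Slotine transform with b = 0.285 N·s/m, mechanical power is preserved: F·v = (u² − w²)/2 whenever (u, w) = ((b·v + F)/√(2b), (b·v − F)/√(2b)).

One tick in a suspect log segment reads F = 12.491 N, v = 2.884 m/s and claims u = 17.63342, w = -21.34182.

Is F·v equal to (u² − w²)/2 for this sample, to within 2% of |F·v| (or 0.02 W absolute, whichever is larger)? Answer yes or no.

no

F·v = 12.491×2.884 = 36.02404 W.
(u² − w²)/2 = (310.93750 − 455.47328)/2 = -72.26789 W.
|Δ| = 108.29193;  2% of max(1, |F·v|) = 0.72048.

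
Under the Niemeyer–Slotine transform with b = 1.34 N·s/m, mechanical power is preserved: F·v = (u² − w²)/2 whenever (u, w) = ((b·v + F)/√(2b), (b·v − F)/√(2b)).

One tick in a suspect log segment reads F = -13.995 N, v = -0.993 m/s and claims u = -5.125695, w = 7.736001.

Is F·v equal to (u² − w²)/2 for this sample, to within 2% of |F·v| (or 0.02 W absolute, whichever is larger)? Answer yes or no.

no

F·v = (-13.995)×(-0.993) = 13.897035 W.
(u² − w²)/2 = (26.272749 − 59.845711)/2 = -16.786481 W.
|Δ| = 30.683516;  2% of max(1, |F·v|) = 0.277941.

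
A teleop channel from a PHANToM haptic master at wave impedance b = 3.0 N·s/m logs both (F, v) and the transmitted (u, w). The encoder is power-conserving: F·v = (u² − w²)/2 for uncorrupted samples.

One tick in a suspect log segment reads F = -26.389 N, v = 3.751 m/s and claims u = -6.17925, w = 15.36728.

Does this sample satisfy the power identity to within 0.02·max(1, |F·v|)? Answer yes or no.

yes

F·v = (-26.389)×3.751 = -98.9851 W.
(u² − w²)/2 = (38.1831 − 236.1533)/2 = -98.9851 W.
|Δ| = 0.0001;  2% of max(1, |F·v|) = 1.9797.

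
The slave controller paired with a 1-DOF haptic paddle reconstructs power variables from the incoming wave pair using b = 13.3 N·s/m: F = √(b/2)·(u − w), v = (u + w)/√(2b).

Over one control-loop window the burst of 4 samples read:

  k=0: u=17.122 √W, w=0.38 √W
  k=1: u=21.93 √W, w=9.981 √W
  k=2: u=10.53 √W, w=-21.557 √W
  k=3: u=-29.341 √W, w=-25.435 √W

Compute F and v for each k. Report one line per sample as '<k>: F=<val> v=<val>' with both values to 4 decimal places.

k=0: u−w=16.7420, u+w=17.5020; √(b/2)=2.5788, √(2b)=5.1575; F=2.5788×16.742=43.1736, v=17.5020/5.1575=3.3935
k=1: u−w=11.9490, u+w=31.9110; √(b/2)=2.5788, √(2b)=5.1575; F=2.5788×11.949=30.8136, v=31.9110/5.1575=6.1873
k=2: u−w=32.0870, u+w=-11.0270; √(b/2)=2.5788, √(2b)=5.1575; F=2.5788×32.087=82.7447, v=-11.0270/5.1575=-2.1380
k=3: u−w=-3.9060, u+w=-54.7760; √(b/2)=2.5788, √(2b)=5.1575; F=2.5788×(-3.906)=-10.0726, v=-54.7760/5.1575=-10.6206

0: F=43.1736 v=3.3935
1: F=30.8136 v=6.1873
2: F=82.7447 v=-2.1380
3: F=-10.0726 v=-10.6206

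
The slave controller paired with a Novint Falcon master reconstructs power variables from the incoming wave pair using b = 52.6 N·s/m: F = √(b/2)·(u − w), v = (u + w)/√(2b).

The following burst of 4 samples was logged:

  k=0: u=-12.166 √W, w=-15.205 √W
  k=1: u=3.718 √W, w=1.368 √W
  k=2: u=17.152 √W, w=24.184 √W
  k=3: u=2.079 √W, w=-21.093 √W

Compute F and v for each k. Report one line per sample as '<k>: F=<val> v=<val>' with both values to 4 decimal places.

0: F=15.5851 v=-2.6686
1: F=12.0516 v=0.4959
2: F=-36.0626 v=4.0301
3: F=118.8342 v=-1.8538

k=0: u−w=3.0390, u+w=-27.3710; √(b/2)=5.1284, √(2b)=10.2567; F=5.1284×3.039=15.5851, v=-27.3710/10.2567=-2.6686
k=1: u−w=2.3500, u+w=5.0860; √(b/2)=5.1284, √(2b)=10.2567; F=5.1284×2.35=12.0516, v=5.0860/10.2567=0.4959
k=2: u−w=-7.0320, u+w=41.3360; √(b/2)=5.1284, √(2b)=10.2567; F=5.1284×(-7.032)=-36.0626, v=41.3360/10.2567=4.0301
k=3: u−w=23.1720, u+w=-19.0140; √(b/2)=5.1284, √(2b)=10.2567; F=5.1284×23.172=118.8342, v=-19.0140/10.2567=-1.8538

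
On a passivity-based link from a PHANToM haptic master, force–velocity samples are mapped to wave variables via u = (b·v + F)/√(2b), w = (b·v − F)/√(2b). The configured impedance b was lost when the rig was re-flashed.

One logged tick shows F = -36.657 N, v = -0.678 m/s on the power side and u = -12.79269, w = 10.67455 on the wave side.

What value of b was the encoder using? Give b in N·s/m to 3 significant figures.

u + w = -2.1181;  u + w = √(2b)·v, so √(2b) = -2.1181/(-0.678) = 3.1241.
b = (√(2b))²/2 = 9.7600/2 = 4.8800.
(Check via u − w = 2F/√(2b): u − w = -23.4672, 2F/√(2b) = -23.4672.)

b = 4.88 N·s/m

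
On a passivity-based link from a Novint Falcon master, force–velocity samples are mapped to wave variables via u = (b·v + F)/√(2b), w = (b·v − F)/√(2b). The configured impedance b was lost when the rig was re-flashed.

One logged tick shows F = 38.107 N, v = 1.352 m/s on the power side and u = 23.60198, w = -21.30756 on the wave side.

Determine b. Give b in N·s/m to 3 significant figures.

u + w = 2.29442;  u + w = √(2b)·v, so √(2b) = 2.29442/1.352 = 1.69706.
b = (√(2b))²/2 = 2.88000/2 = 1.44000.
(Check via u − w = 2F/√(2b): u − w = 44.90954, 2F/√(2b) = 44.90953.)

b = 1.44 N·s/m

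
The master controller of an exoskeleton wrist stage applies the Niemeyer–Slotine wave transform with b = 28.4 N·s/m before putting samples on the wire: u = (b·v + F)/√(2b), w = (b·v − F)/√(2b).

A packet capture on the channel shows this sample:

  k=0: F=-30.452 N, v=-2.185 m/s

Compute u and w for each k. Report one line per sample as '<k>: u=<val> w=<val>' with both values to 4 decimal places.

0: u=-12.2743 w=-4.1932

k=0: b·v=28.4×(-2.185)=-62.0540; √(2b)=7.5366; u=(-62.0540+(-30.452))/7.5366=-12.2743, w=(-62.0540−(-30.452))/7.5366=-4.1932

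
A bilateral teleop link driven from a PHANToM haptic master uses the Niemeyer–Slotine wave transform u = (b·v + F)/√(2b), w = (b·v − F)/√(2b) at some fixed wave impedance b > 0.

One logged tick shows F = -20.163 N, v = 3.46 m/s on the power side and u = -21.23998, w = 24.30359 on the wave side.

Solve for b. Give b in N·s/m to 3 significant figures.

u + w = 3.0636;  u + w = √(2b)·v, so √(2b) = 3.0636/3.46 = 0.8854.
b = (√(2b))²/2 = 0.7840/2 = 0.3920.
(Check via u − w = 2F/√(2b): u − w = -45.5436, 2F/√(2b) = -45.5436.)

b = 0.392 N·s/m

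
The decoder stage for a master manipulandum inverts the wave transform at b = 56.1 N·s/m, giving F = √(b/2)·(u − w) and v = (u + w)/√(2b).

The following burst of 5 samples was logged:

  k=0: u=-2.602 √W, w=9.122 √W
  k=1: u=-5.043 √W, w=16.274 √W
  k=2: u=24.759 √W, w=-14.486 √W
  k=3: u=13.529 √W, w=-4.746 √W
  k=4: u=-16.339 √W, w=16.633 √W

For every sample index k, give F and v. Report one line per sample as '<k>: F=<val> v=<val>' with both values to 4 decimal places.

0: F=-62.0929 v=0.6155
1: F=-112.8996 v=1.0603
2: F=207.8504 v=0.9698
3: F=96.7885 v=0.8292
4: F=-174.6271 v=0.0278

k=0: u−w=-11.7240, u+w=6.5200; √(b/2)=5.2962, √(2b)=10.5925; F=5.2962×(-11.724)=-62.0929, v=6.5200/10.5925=0.6155
k=1: u−w=-21.3170, u+w=11.2310; √(b/2)=5.2962, √(2b)=10.5925; F=5.2962×(-21.317)=-112.8996, v=11.2310/10.5925=1.0603
k=2: u−w=39.2450, u+w=10.2730; √(b/2)=5.2962, √(2b)=10.5925; F=5.2962×39.245=207.8504, v=10.2730/10.5925=0.9698
k=3: u−w=18.2750, u+w=8.7830; √(b/2)=5.2962, √(2b)=10.5925; F=5.2962×18.275=96.7885, v=8.7830/10.5925=0.8292
k=4: u−w=-32.9720, u+w=0.2940; √(b/2)=5.2962, √(2b)=10.5925; F=5.2962×(-32.972)=-174.6271, v=0.2940/10.5925=0.0278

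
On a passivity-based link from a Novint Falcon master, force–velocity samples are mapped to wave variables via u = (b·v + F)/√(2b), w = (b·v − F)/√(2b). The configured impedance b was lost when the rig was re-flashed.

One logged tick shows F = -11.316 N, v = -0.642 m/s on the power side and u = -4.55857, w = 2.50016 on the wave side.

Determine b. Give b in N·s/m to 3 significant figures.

b = 5.14 N·s/m

u + w = -2.0584;  u + w = √(2b)·v, so √(2b) = -2.0584/(-0.642) = 3.2062.
b = (√(2b))²/2 = 10.2800/2 = 5.1400.
(Check via u − w = 2F/√(2b): u − w = -7.0587, 2F/√(2b) = -7.0587.)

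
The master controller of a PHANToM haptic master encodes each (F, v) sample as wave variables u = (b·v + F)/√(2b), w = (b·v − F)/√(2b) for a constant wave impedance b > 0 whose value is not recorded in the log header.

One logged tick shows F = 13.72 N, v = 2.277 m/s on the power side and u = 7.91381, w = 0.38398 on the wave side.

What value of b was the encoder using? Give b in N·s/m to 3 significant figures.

b = 6.64 N·s/m

u + w = 8.29779;  u + w = √(2b)·v, so √(2b) = 8.29779/2.277 = 3.64418.
b = (√(2b))²/2 = 13.28002/2 = 6.64001.
(Check via u − w = 2F/√(2b): u − w = 7.52983, 2F/√(2b) = 7.52982.)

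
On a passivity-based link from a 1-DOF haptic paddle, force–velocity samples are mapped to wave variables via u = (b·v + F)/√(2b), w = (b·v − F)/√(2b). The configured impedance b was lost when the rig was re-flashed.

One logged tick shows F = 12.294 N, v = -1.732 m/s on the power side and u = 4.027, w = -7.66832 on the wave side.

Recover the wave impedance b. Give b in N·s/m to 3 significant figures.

u + w = -3.64132;  u + w = √(2b)·v, so √(2b) = -3.64132/(-1.732) = 2.10238.
b = (√(2b))²/2 = 4.42000/2 = 2.21000.
(Check via u − w = 2F/√(2b): u − w = 11.69532, 2F/√(2b) = 11.69532.)

b = 2.21 N·s/m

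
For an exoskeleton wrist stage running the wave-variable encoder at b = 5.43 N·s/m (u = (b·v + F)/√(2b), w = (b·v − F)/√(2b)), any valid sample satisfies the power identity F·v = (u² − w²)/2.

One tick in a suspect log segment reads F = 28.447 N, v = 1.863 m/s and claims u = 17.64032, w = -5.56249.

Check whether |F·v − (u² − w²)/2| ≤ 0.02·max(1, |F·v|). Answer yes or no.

no

F·v = 28.447×1.863 = 52.99676 W.
(u² − w²)/2 = (311.18089 − 30.94130)/2 = 140.11980 W.
|Δ| = 87.12304;  2% of max(1, |F·v|) = 1.05994.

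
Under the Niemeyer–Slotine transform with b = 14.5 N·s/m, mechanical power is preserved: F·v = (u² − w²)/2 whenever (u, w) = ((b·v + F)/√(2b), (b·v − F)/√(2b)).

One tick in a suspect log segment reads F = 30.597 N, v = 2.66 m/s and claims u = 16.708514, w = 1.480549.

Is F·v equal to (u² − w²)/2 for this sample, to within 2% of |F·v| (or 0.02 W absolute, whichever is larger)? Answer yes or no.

F·v = 30.597×2.66 = 81.388020 W.
(u² − w²)/2 = (279.174440 − 2.192025)/2 = 138.491207 W.
|Δ| = 57.103187;  2% of max(1, |F·v|) = 1.627760.

no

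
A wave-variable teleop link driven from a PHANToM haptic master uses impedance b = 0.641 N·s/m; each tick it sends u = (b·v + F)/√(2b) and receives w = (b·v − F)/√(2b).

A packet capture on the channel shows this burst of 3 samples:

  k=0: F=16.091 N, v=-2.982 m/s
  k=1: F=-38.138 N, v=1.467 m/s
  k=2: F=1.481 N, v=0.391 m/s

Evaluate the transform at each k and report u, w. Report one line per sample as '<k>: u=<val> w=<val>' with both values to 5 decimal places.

k=0: b·v=0.641×(-2.982)=-1.91146; √(2b)=1.13225; u=(-1.91146+16.091)/1.13225=12.52328, w=(-1.91146−16.091)/1.13225=-15.89966
k=1: b·v=0.641×1.467=0.94035; √(2b)=1.13225; u=(0.94035+(-38.138))/1.13225=-32.85273, w=(0.94035−(-38.138))/1.13225=34.51375
k=2: b·v=0.641×0.391=0.25063; √(2b)=1.13225; u=(0.25063+1.481)/1.13225=1.52937, w=(0.25063−1.481)/1.13225=-1.08665

0: u=12.52328 w=-15.89966
1: u=-32.85273 w=34.51375
2: u=1.52937 w=-1.08665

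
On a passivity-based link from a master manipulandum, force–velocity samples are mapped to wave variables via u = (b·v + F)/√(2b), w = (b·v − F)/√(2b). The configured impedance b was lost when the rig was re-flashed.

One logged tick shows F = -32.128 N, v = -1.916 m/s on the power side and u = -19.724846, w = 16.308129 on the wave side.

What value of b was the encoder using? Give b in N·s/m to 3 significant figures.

b = 1.59 N·s/m

u + w = -3.416717;  u + w = √(2b)·v, so √(2b) = -3.416717/(-1.916) = 1.783255.
b = (√(2b))²/2 = 3.179999/2 = 1.590000.
(Check via u − w = 2F/√(2b): u − w = -36.032975, 2F/√(2b) = -36.032980.)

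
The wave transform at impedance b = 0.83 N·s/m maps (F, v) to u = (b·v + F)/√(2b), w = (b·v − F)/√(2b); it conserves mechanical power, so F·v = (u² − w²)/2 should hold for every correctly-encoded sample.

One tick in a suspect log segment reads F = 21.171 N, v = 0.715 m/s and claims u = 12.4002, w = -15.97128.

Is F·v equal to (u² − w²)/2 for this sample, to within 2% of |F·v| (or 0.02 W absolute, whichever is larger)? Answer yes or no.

F·v = 21.171×0.715 = 15.13726 W.
(u² − w²)/2 = (153.76496 − 255.08178)/2 = -50.65841 W.
|Δ| = 65.79568;  2% of max(1, |F·v|) = 0.30275.

no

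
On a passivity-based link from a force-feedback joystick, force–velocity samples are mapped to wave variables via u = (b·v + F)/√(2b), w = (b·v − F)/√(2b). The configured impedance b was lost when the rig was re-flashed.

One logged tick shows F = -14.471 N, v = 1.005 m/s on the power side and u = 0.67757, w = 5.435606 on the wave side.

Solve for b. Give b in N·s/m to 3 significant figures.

b = 18.5 N·s/m

u + w = 6.113176;  u + w = √(2b)·v, so √(2b) = 6.113176/1.005 = 6.082762.
b = (√(2b))²/2 = 36.999996/2 = 18.499998.
(Check via u − w = 2F/√(2b): u − w = -4.758036, 2F/√(2b) = -4.758036.)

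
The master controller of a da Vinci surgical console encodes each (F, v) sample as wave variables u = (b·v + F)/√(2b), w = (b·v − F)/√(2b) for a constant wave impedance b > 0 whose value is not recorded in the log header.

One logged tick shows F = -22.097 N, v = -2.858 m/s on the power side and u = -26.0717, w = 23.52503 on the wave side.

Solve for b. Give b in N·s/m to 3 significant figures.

u + w = -2.54667;  u + w = √(2b)·v, so √(2b) = -2.54667/(-2.858) = 0.89107.
b = (√(2b))²/2 = 0.79400/2 = 0.39700.
(Check via u − w = 2F/√(2b): u − w = -49.59673, 2F/√(2b) = -49.59671.)

b = 0.397 N·s/m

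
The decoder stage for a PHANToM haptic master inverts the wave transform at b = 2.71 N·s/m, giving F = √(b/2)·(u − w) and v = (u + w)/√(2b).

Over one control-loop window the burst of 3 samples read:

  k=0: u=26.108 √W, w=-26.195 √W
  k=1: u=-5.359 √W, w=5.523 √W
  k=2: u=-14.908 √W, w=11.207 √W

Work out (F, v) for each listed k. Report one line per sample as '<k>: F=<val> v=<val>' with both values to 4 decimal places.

0: F=60.8830 v=-0.0374
1: F=-12.6671 v=0.0704
2: F=-30.3990 v=-1.5897

k=0: u−w=52.3030, u+w=-0.0870; √(b/2)=1.1640, √(2b)=2.3281; F=1.1640×52.303=60.8830, v=-0.0870/2.3281=-0.0374
k=1: u−w=-10.8820, u+w=0.1640; √(b/2)=1.1640, √(2b)=2.3281; F=1.1640×(-10.882)=-12.6671, v=0.1640/2.3281=0.0704
k=2: u−w=-26.1150, u+w=-3.7010; √(b/2)=1.1640, √(2b)=2.3281; F=1.1640×(-26.115)=-30.3990, v=-3.7010/2.3281=-1.5897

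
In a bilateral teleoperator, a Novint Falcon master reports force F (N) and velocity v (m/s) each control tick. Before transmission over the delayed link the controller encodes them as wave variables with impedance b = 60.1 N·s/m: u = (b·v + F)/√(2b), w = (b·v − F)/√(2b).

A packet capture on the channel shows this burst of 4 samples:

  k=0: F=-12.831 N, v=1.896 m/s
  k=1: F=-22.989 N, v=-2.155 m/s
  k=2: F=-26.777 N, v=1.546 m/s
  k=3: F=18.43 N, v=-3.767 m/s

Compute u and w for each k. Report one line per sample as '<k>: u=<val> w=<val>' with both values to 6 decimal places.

0: u=9.223140 w=11.563800
1: u=-13.910106 w=-9.716401
2: u=6.032484 w=10.917204
3: u=-18.968875 w=-22.330916

k=0: b·v=60.1×1.896=113.949600; √(2b)=10.963576; u=(113.949600+(-12.831))/10.963576=9.223140, w=(113.949600−(-12.831))/10.963576=11.563800
k=1: b·v=60.1×(-2.155)=-129.515500; √(2b)=10.963576; u=(-129.515500+(-22.989))/10.963576=-13.910106, w=(-129.515500−(-22.989))/10.963576=-9.716401
k=2: b·v=60.1×1.546=92.914600; √(2b)=10.963576; u=(92.914600+(-26.777))/10.963576=6.032484, w=(92.914600−(-26.777))/10.963576=10.917204
k=3: b·v=60.1×(-3.767)=-226.396700; √(2b)=10.963576; u=(-226.396700+18.43)/10.963576=-18.968875, w=(-226.396700−18.43)/10.963576=-22.330916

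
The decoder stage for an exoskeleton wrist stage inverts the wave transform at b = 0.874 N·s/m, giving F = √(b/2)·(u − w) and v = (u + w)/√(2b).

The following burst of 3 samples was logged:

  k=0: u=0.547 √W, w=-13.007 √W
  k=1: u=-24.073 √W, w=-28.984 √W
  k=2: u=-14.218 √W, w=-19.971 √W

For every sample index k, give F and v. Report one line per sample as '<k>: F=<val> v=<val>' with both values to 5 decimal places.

0: F=8.96000 v=-9.42426
1: F=3.24646 v=-40.13026
2: F=3.80308 v=-25.85924

k=0: u−w=13.55400, u+w=-12.46000; √(b/2)=0.66106, √(2b)=1.32212; F=0.66106×13.554=8.96000, v=-12.46000/1.32212=-9.42426
k=1: u−w=4.91100, u+w=-53.05700; √(b/2)=0.66106, √(2b)=1.32212; F=0.66106×4.911=3.24646, v=-53.05700/1.32212=-40.13026
k=2: u−w=5.75300, u+w=-34.18900; √(b/2)=0.66106, √(2b)=1.32212; F=0.66106×5.753=3.80308, v=-34.18900/1.32212=-25.85924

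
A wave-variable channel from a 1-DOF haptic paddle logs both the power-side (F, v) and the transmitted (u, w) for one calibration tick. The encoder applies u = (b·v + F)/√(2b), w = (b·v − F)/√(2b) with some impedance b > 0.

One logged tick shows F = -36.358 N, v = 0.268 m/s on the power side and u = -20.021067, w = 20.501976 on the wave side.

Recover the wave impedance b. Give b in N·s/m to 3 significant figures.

u + w = 0.480909;  u + w = √(2b)·v, so √(2b) = 0.480909/0.268 = 1.794437.
b = (√(2b))²/2 = 3.220003/2 = 1.610001.
(Check via u − w = 2F/√(2b): u − w = -40.523043, 2F/√(2b) = -40.523026.)

b = 1.61 N·s/m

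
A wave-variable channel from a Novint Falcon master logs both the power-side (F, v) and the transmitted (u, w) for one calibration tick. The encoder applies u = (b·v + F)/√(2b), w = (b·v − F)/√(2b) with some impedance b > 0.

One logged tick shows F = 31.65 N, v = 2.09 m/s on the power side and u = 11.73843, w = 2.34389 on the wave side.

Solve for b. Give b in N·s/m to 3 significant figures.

u + w = 14.0823;  u + w = √(2b)·v, so √(2b) = 14.0823/2.09 = 6.7380.
b = (√(2b))²/2 = 45.4000/2 = 22.7000.
(Check via u − w = 2F/√(2b): u − w = 9.3945, 2F/√(2b) = 9.3945.)

b = 22.7 N·s/m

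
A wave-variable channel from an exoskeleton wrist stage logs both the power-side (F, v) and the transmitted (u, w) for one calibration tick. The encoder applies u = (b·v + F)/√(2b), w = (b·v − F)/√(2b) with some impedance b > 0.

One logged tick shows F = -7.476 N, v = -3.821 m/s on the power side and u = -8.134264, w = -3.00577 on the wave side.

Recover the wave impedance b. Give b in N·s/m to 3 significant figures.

b = 4.25 N·s/m

u + w = -11.140034;  u + w = √(2b)·v, so √(2b) = -11.140034/(-3.821) = 2.915476.
b = (√(2b))²/2 = 8.500001/2 = 4.250000.
(Check via u − w = 2F/√(2b): u − w = -5.128494, 2F/√(2b) = -5.128494.)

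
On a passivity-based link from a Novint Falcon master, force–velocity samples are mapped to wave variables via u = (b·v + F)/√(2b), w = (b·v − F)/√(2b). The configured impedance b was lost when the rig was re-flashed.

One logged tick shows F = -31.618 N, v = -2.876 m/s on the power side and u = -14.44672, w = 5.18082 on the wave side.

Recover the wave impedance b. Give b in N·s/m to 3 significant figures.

b = 5.19 N·s/m

u + w = -9.26590;  u + w = √(2b)·v, so √(2b) = -9.26590/(-2.876) = 3.22180.
b = (√(2b))²/2 = 10.38000/2 = 5.19000.
(Check via u − w = 2F/√(2b): u − w = -19.62754, 2F/√(2b) = -19.62753.)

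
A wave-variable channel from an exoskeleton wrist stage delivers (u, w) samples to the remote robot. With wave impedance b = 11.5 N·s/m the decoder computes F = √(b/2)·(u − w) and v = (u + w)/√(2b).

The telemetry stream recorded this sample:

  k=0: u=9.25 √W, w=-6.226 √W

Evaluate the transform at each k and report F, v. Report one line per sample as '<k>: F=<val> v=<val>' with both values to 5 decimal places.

k=0: u−w=15.47600, u+w=3.02400; √(b/2)=2.39792, √(2b)=4.79583; F=2.39792×15.476=37.11014, v=3.02400/4.79583=0.63055

0: F=37.11014 v=0.63055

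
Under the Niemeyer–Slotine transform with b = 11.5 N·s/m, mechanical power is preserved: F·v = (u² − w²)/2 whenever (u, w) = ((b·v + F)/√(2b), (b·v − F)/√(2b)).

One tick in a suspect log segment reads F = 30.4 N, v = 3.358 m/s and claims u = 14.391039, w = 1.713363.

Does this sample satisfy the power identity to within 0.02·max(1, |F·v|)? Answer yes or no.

F·v = 30.4×3.358 = 102.083200 W.
(u² − w²)/2 = (207.102003 − 2.935613)/2 = 102.083195 W.
|Δ| = 0.000005;  2% of max(1, |F·v|) = 2.041664.

yes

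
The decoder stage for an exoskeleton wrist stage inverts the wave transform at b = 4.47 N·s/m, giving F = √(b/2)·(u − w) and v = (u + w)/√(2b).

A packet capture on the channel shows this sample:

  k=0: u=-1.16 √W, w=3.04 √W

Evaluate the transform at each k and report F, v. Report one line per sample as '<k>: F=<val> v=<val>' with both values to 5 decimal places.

0: F=-6.27896 v=0.62877

k=0: u−w=-4.20000, u+w=1.88000; √(b/2)=1.49499, √(2b)=2.98998; F=1.49499×(-4.2)=-6.27896, v=1.88000/2.98998=0.62877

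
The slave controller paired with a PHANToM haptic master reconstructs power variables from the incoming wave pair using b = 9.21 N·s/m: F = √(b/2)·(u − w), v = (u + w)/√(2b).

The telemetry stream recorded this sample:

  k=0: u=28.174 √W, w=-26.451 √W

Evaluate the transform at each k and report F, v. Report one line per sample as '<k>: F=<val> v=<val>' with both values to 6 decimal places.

k=0: u−w=54.625000, u+w=1.723000; √(b/2)=2.145926, √(2b)=4.291853; F=2.145926×54.625=117.221228, v=1.723000/4.291853=0.401458

0: F=117.221228 v=0.401458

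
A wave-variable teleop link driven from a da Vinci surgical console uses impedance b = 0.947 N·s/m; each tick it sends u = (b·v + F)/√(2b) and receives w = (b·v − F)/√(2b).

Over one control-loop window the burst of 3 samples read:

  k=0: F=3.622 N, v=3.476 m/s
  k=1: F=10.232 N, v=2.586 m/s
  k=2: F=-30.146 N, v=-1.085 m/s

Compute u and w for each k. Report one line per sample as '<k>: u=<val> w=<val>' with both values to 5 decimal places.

k=0: b·v=0.947×3.476=3.29177; √(2b)=1.37623; u=(3.29177+3.622)/1.37623=5.02372, w=(3.29177−3.622)/1.37623=-0.23995
k=1: b·v=0.947×2.586=2.44894; √(2b)=1.37623; u=(2.44894+10.232)/1.37623=9.21428, w=(2.44894−10.232)/1.37623=-5.65536
k=2: b·v=0.947×(-1.085)=-1.02749; √(2b)=1.37623; u=(-1.02749+(-30.146))/1.37623=-22.65142, w=(-1.02749−(-30.146))/1.37623=21.15822

0: u=5.02372 w=-0.23995
1: u=9.21428 w=-5.65536
2: u=-22.65142 w=21.15822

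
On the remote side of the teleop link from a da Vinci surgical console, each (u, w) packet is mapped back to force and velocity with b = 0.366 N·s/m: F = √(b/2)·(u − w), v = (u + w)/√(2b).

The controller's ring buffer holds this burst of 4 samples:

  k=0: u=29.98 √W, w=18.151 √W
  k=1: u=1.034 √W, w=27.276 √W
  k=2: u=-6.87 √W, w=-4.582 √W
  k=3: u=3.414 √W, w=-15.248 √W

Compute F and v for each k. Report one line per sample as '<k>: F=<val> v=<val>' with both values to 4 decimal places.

k=0: u−w=11.8290, u+w=48.1310; √(b/2)=0.4278, √(2b)=0.8556; F=0.4278×11.829=5.0603, v=48.1310/0.8556=56.2561
k=1: u−w=-26.2420, u+w=28.3100; √(b/2)=0.4278, √(2b)=0.8556; F=0.4278×(-26.242)=-11.2259, v=28.3100/0.8556=33.0891
k=2: u−w=-2.2880, u+w=-11.4520; √(b/2)=0.4278, √(2b)=0.8556; F=0.4278×(-2.288)=-0.9788, v=-11.4520/0.8556=-13.3852
k=3: u−w=18.6620, u+w=-11.8340; √(b/2)=0.4278, √(2b)=0.8556; F=0.4278×18.662=7.9833, v=-11.8340/0.8556=-13.8317

0: F=5.0603 v=56.2561
1: F=-11.2259 v=33.0891
2: F=-0.9788 v=-13.3852
3: F=7.9833 v=-13.8317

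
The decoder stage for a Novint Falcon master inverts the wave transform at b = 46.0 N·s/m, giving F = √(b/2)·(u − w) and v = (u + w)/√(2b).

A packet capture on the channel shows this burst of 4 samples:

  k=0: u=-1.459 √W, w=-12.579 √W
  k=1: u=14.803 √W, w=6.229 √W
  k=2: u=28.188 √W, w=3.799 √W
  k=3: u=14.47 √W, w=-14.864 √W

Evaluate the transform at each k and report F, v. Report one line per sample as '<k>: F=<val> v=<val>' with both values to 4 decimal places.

k=0: u−w=11.1200, u+w=-14.0380; √(b/2)=4.7958, √(2b)=9.5917; F=4.7958×11.12=53.3296, v=-14.0380/9.5917=-1.4636
k=1: u−w=8.5740, u+w=21.0320; √(b/2)=4.7958, √(2b)=9.5917; F=4.7958×8.574=41.1195, v=21.0320/9.5917=2.1927
k=2: u−w=24.3890, u+w=31.9870; √(b/2)=4.7958, √(2b)=9.5917; F=4.7958×24.389=116.9655, v=31.9870/9.5917=3.3349
k=3: u−w=29.3340, u+w=-0.3940; √(b/2)=4.7958, √(2b)=9.5917; F=4.7958×29.334=140.6809, v=-0.3940/9.5917=-0.0411

0: F=53.3296 v=-1.4636
1: F=41.1195 v=2.1927
2: F=116.9655 v=3.3349
3: F=140.6809 v=-0.0411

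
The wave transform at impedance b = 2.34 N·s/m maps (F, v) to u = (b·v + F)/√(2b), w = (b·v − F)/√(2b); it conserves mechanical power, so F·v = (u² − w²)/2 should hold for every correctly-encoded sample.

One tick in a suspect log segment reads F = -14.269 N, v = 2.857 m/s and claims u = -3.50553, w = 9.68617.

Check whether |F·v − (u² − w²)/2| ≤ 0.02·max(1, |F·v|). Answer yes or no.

F·v = (-14.269)×2.857 = -40.76653 W.
(u² − w²)/2 = (12.28874 − 93.82189)/2 = -40.76657 W.
|Δ| = 0.00004;  2% of max(1, |F·v|) = 0.81533.

yes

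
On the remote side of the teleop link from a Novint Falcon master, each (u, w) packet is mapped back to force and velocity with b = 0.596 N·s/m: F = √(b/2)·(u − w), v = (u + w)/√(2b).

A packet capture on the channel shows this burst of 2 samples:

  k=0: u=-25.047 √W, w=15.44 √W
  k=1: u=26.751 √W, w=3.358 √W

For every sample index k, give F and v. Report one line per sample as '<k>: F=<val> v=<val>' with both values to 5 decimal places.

0: F=-22.10160 v=-8.79933
1: F=12.77009 v=27.57771

k=0: u−w=-40.48700, u+w=-9.60700; √(b/2)=0.54589, √(2b)=1.09179; F=0.54589×(-40.487)=-22.10160, v=-9.60700/1.09179=-8.79933
k=1: u−w=23.39300, u+w=30.10900; √(b/2)=0.54589, √(2b)=1.09179; F=0.54589×23.393=12.77009, v=30.10900/1.09179=27.57771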